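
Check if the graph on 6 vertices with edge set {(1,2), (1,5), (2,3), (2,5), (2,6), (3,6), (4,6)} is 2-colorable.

Step 1: Attempt 2-coloring using BFS:
  Start at vertex 1, assign color 0
  Color vertex 2 with color 1 (neighbor of 1)
  Color vertex 5 with color 1 (neighbor of 1)
  Color vertex 3 with color 0 (neighbor of 2)

Step 2: Conflict found! Vertices 2 and 5 are adjacent but have the same color.
This means the graph contains an odd cycle.

The graph is NOT bipartite.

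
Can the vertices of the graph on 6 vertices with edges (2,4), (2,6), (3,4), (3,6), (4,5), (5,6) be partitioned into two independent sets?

Step 1: Attempt 2-coloring using BFS:
  Start at vertex 1, assign color 0
  Start new component at vertex 2, assign color 0
  Color vertex 4 with color 1 (neighbor of 2)
  Color vertex 6 with color 1 (neighbor of 2)
  Color vertex 3 with color 0 (neighbor of 4)
  Color vertex 5 with color 0 (neighbor of 4)

Step 2: 2-coloring succeeded. No conflicts found.
  Set A (color 0): {1, 2, 3, 5}
  Set B (color 1): {4, 6}

The graph is bipartite with partition {1, 2, 3, 5}, {4, 6}.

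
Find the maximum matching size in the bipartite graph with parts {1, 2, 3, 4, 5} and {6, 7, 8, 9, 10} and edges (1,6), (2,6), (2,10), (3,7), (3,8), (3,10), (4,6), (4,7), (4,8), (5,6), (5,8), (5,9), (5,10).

Step 1: List the neighbors of each left vertex:
  1: 6
  2: 6, 10
  3: 7, 8, 10
  4: 6, 7, 8
  5: 6, 8, 9, 10

Step 2: Greedily match left vertices, then look for augmenting paths:
  Match 1 -- 6
  Match 2 -- 10
  Match 3 -- 7
  Match 4 -- 8
  Match 5 -- 9
  No augmenting path remains.

Step 3: Verify this is maximum:
  Matching size 5 = min(|L|, |R|) = min(5, 5), which is an upper bound, so this matching is maximum.

Maximum matching: {(1,6), (2,10), (3,7), (4,8), (5,9)}
Size: 5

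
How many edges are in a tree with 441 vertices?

A tree on n vertices always has exactly n - 1 edges.
For n = 441: edges = 441 - 1 = 440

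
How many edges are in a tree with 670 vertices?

A tree on n vertices always has exactly n - 1 edges.
For n = 670: edges = 670 - 1 = 669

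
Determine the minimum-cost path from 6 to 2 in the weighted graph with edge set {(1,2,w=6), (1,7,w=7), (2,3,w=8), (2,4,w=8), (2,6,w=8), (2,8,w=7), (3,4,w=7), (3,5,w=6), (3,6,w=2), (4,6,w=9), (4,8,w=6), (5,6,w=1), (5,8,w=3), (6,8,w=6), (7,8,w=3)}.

Step 1: Build adjacency list with weights:
  1: 2(w=6), 7(w=7)
  2: 1(w=6), 3(w=8), 4(w=8), 6(w=8), 8(w=7)
  3: 2(w=8), 4(w=7), 5(w=6), 6(w=2)
  4: 2(w=8), 3(w=7), 6(w=9), 8(w=6)
  5: 3(w=6), 6(w=1), 8(w=3)
  6: 2(w=8), 3(w=2), 4(w=9), 5(w=1), 8(w=6)
  7: 1(w=7), 8(w=3)
  8: 2(w=7), 4(w=6), 5(w=3), 6(w=6), 7(w=3)

Step 2: Apply Dijkstra's algorithm from vertex 6:
  Visit vertex 6 (distance=0)
    Update dist[2] = 8
    Update dist[3] = 2
    Update dist[4] = 9
    Update dist[5] = 1
    Update dist[8] = 6
  Visit vertex 5 (distance=1)
    Update dist[8] = 4
  Visit vertex 3 (distance=2)
  Visit vertex 8 (distance=4)
    Update dist[7] = 7
  Visit vertex 7 (distance=7)
    Update dist[1] = 14
  Visit vertex 2 (distance=8)

Step 3: Shortest path: 6 -> 2
Total weight: 8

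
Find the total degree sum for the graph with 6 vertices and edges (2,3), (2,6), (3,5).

Step 1: Count edges incident to each vertex:
  deg(1) = 0 (neighbors: none)
  deg(2) = 2 (neighbors: 3, 6)
  deg(3) = 2 (neighbors: 2, 5)
  deg(4) = 0 (neighbors: none)
  deg(5) = 1 (neighbors: 3)
  deg(6) = 1 (neighbors: 2)

Step 2: Sum all degrees:
  0 + 2 + 2 + 0 + 1 + 1 = 6

Verification: sum of degrees = 2 * |E| = 2 * 3 = 6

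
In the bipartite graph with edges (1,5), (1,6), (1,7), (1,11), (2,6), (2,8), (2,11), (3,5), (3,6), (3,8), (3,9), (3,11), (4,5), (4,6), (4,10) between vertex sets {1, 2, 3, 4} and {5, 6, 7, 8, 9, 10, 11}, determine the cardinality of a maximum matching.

Step 1: List the neighbors of each left vertex:
  1: 5, 6, 7, 11
  2: 6, 8, 11
  3: 5, 6, 8, 9, 11
  4: 5, 6, 10

Step 2: Greedily match left vertices, then look for augmenting paths:
  Match 1 -- 5
  Match 2 -- 6
  Match 3 -- 8
  Match 4 -- 10
  No augmenting path remains.

Step 3: Verify this is maximum:
  Matching size 4 = min(|L|, |R|) = min(4, 7), which is an upper bound, so this matching is maximum.

Maximum matching: {(1,5), (2,6), (3,8), (4,10)}
Size: 4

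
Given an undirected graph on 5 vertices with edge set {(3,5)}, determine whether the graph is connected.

Step 1: Build adjacency list from edges:
  1: (none)
  2: (none)
  3: 5
  4: (none)
  5: 3

Step 2: Run BFS/DFS from vertex 1:
  Visited: {1}
  Reached 1 of 5 vertices

Step 3: Only 1 of 5 vertices reached. Graph is disconnected.
Connected components: {1}, {2}, {3, 5}, {4}
Answer: No, the graph is not connected (4 components).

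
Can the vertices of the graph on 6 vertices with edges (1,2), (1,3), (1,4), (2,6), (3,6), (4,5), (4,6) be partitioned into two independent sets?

Step 1: Attempt 2-coloring using BFS:
  Start at vertex 1, assign color 0
  Color vertex 2 with color 1 (neighbor of 1)
  Color vertex 3 with color 1 (neighbor of 1)
  Color vertex 4 with color 1 (neighbor of 1)
  Color vertex 6 with color 0 (neighbor of 2)
  Color vertex 5 with color 0 (neighbor of 4)

Step 2: 2-coloring succeeded. No conflicts found.
  Set A (color 0): {1, 5, 6}
  Set B (color 1): {2, 3, 4}

The graph is bipartite with partition {1, 5, 6}, {2, 3, 4}.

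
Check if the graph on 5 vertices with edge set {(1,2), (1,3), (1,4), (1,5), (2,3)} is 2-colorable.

Step 1: Attempt 2-coloring using BFS:
  Start at vertex 1, assign color 0
  Color vertex 2 with color 1 (neighbor of 1)
  Color vertex 3 with color 1 (neighbor of 1)
  Color vertex 4 with color 1 (neighbor of 1)
  Color vertex 5 with color 1 (neighbor of 1)

Step 2: Conflict found! Vertices 2 and 3 are adjacent but have the same color.
This means the graph contains an odd cycle.

The graph is NOT bipartite.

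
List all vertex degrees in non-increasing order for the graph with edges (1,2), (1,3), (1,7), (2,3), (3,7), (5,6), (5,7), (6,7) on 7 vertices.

Step 1: Count edges incident to each vertex:
  deg(1) = 3 (neighbors: 2, 3, 7)
  deg(2) = 2 (neighbors: 1, 3)
  deg(3) = 3 (neighbors: 1, 2, 7)
  deg(4) = 0 (neighbors: none)
  deg(5) = 2 (neighbors: 6, 7)
  deg(6) = 2 (neighbors: 5, 7)
  deg(7) = 4 (neighbors: 1, 3, 5, 6)

Step 2: Sort degrees in non-increasing order:
  Degrees: [3, 2, 3, 0, 2, 2, 4] -> sorted: [4, 3, 3, 2, 2, 2, 0]

Degree sequence: [4, 3, 3, 2, 2, 2, 0]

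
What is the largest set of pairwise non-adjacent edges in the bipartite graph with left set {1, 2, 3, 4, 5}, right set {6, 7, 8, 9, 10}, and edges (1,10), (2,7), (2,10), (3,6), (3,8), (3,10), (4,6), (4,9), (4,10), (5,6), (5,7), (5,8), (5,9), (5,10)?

Step 1: List the neighbors of each left vertex:
  1: 10
  2: 7, 10
  3: 6, 8, 10
  4: 6, 9, 10
  5: 6, 7, 8, 9, 10

Step 2: Greedily match left vertices, then look for augmenting paths:
  Match 1 -- 10
  Match 2 -- 7
  Match 3 -- 6
  Match 4 -- 9
  Match 5 -- 8
  No augmenting path remains.

Step 3: Verify this is maximum:
  Matching size 5 = min(|L|, |R|) = min(5, 5), which is an upper bound, so this matching is maximum.

Maximum matching: {(1,10), (2,7), (3,6), (4,9), (5,8)}
Size: 5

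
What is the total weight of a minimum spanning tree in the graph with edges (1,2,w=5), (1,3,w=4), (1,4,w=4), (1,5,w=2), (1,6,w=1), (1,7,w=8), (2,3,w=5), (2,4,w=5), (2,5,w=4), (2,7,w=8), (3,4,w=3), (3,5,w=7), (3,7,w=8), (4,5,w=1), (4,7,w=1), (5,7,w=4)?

Apply Kruskal's algorithm (sort edges by weight, add if no cycle):

Sorted edges by weight:
  (1,6) w=1
  (4,5) w=1
  (4,7) w=1
  (1,5) w=2
  (3,4) w=3
  (1,3) w=4
  (1,4) w=4
  (2,5) w=4
  (5,7) w=4
  (1,2) w=5
  (2,3) w=5
  (2,4) w=5
  (3,5) w=7
  (1,7) w=8
  (2,7) w=8
  (3,7) w=8

Add edge (1,6) w=1 -- no cycle. Running total: 1
Add edge (4,5) w=1 -- no cycle. Running total: 2
Add edge (4,7) w=1 -- no cycle. Running total: 3
Add edge (1,5) w=2 -- no cycle. Running total: 5
Add edge (3,4) w=3 -- no cycle. Running total: 8
Skip edge (1,3) w=4 -- would create cycle
Skip edge (1,4) w=4 -- would create cycle
Add edge (2,5) w=4 -- no cycle. Running total: 12

MST edges: (1,6,w=1), (4,5,w=1), (4,7,w=1), (1,5,w=2), (3,4,w=3), (2,5,w=4)
Total MST weight: 1 + 1 + 1 + 2 + 3 + 4 = 12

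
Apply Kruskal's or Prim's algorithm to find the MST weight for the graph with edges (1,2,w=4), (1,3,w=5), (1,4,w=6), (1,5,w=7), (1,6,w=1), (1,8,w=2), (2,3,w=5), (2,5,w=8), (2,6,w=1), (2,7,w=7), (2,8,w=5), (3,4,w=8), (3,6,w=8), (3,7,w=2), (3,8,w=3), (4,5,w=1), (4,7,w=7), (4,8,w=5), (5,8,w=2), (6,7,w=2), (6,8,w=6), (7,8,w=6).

Apply Kruskal's algorithm (sort edges by weight, add if no cycle):

Sorted edges by weight:
  (1,6) w=1
  (2,6) w=1
  (4,5) w=1
  (1,8) w=2
  (3,7) w=2
  (5,8) w=2
  (6,7) w=2
  (3,8) w=3
  (1,2) w=4
  (1,3) w=5
  (2,3) w=5
  (2,8) w=5
  (4,8) w=5
  (1,4) w=6
  (6,8) w=6
  (7,8) w=6
  (1,5) w=7
  (2,7) w=7
  (4,7) w=7
  (2,5) w=8
  (3,4) w=8
  (3,6) w=8

Add edge (1,6) w=1 -- no cycle. Running total: 1
Add edge (2,6) w=1 -- no cycle. Running total: 2
Add edge (4,5) w=1 -- no cycle. Running total: 3
Add edge (1,8) w=2 -- no cycle. Running total: 5
Add edge (3,7) w=2 -- no cycle. Running total: 7
Add edge (5,8) w=2 -- no cycle. Running total: 9
Add edge (6,7) w=2 -- no cycle. Running total: 11

MST edges: (1,6,w=1), (2,6,w=1), (4,5,w=1), (1,8,w=2), (3,7,w=2), (5,8,w=2), (6,7,w=2)
Total MST weight: 1 + 1 + 1 + 2 + 2 + 2 + 2 = 11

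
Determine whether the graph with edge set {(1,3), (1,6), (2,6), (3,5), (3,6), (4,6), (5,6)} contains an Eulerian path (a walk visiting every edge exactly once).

Step 1: Find the degree of each vertex:
  deg(1) = 2
  deg(2) = 1
  deg(3) = 3
  deg(4) = 1
  deg(5) = 2
  deg(6) = 5

Step 2: Count vertices with odd degree:
  Odd-degree vertices: 2, 3, 4, 6 (4 total)

Step 3: Apply Euler's theorem:
  - Eulerian circuit exists iff graph is connected and all vertices have even degree
  - Eulerian path exists iff graph is connected and has 0 or 2 odd-degree vertices

Graph has 4 odd-degree vertices (need 0 or 2).
Neither Eulerian path nor Eulerian circuit exists.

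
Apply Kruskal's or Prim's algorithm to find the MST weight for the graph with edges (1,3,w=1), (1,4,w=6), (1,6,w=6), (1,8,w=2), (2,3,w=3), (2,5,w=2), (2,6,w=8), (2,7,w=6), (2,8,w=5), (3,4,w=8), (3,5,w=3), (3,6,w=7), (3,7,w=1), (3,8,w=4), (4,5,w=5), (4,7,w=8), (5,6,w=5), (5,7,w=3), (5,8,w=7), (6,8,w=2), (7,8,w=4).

Apply Kruskal's algorithm (sort edges by weight, add if no cycle):

Sorted edges by weight:
  (1,3) w=1
  (3,7) w=1
  (1,8) w=2
  (2,5) w=2
  (6,8) w=2
  (2,3) w=3
  (3,5) w=3
  (5,7) w=3
  (3,8) w=4
  (7,8) w=4
  (2,8) w=5
  (4,5) w=5
  (5,6) w=5
  (1,4) w=6
  (1,6) w=6
  (2,7) w=6
  (3,6) w=7
  (5,8) w=7
  (2,6) w=8
  (3,4) w=8
  (4,7) w=8

Add edge (1,3) w=1 -- no cycle. Running total: 1
Add edge (3,7) w=1 -- no cycle. Running total: 2
Add edge (1,8) w=2 -- no cycle. Running total: 4
Add edge (2,5) w=2 -- no cycle. Running total: 6
Add edge (6,8) w=2 -- no cycle. Running total: 8
Add edge (2,3) w=3 -- no cycle. Running total: 11
Skip edge (3,5) w=3 -- would create cycle
Skip edge (5,7) w=3 -- would create cycle
Skip edge (3,8) w=4 -- would create cycle
Skip edge (7,8) w=4 -- would create cycle
Skip edge (2,8) w=5 -- would create cycle
Add edge (4,5) w=5 -- no cycle. Running total: 16

MST edges: (1,3,w=1), (3,7,w=1), (1,8,w=2), (2,5,w=2), (6,8,w=2), (2,3,w=3), (4,5,w=5)
Total MST weight: 1 + 1 + 2 + 2 + 2 + 3 + 5 = 16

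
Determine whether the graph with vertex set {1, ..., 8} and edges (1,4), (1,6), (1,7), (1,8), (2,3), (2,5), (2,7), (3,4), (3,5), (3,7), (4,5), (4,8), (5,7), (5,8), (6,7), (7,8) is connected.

Step 1: Build adjacency list from edges:
  1: 4, 6, 7, 8
  2: 3, 5, 7
  3: 2, 4, 5, 7
  4: 1, 3, 5, 8
  5: 2, 3, 4, 7, 8
  6: 1, 7
  7: 1, 2, 3, 5, 6, 8
  8: 1, 4, 5, 7

Step 2: Run BFS/DFS from vertex 1:
  Visited: {1, 4, 6, 7, 8, 3, 5, 2}
  Reached 8 of 8 vertices

Step 3: All 8 vertices reached from vertex 1, so the graph is connected.
Answer: Yes, the graph is connected.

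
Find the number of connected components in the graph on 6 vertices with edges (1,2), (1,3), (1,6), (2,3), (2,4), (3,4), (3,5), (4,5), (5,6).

Step 1: Build adjacency list from edges:
  1: 2, 3, 6
  2: 1, 3, 4
  3: 1, 2, 4, 5
  4: 2, 3, 5
  5: 3, 4, 6
  6: 1, 5

Step 2: Run BFS/DFS from vertex 1:
  Visited: {1, 2, 3, 6, 4, 5}
  Reached 6 of 6 vertices

Step 3: All 6 vertices reached from vertex 1, so the graph is connected.
Number of connected components: 1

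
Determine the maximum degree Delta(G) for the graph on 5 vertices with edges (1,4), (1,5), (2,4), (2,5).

Step 1: Count edges incident to each vertex:
  deg(1) = 2 (neighbors: 4, 5)
  deg(2) = 2 (neighbors: 4, 5)
  deg(3) = 0 (neighbors: none)
  deg(4) = 2 (neighbors: 1, 2)
  deg(5) = 2 (neighbors: 1, 2)

Step 2: Find maximum:
  max(2, 2, 0, 2, 2) = 2 (vertex 1)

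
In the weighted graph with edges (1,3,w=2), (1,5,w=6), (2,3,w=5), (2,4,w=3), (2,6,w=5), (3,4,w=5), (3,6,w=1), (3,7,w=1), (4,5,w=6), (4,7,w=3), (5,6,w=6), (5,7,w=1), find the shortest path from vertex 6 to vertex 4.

Step 1: Build adjacency list with weights:
  1: 3(w=2), 5(w=6)
  2: 3(w=5), 4(w=3), 6(w=5)
  3: 1(w=2), 2(w=5), 4(w=5), 6(w=1), 7(w=1)
  4: 2(w=3), 3(w=5), 5(w=6), 7(w=3)
  5: 1(w=6), 4(w=6), 6(w=6), 7(w=1)
  6: 2(w=5), 3(w=1), 5(w=6)
  7: 3(w=1), 4(w=3), 5(w=1)

Step 2: Apply Dijkstra's algorithm from vertex 6:
  Visit vertex 6 (distance=0)
    Update dist[2] = 5
    Update dist[3] = 1
    Update dist[5] = 6
  Visit vertex 3 (distance=1)
    Update dist[1] = 3
    Update dist[4] = 6
    Update dist[7] = 2
  Visit vertex 7 (distance=2)
    Update dist[4] = 5
    Update dist[5] = 3
  Visit vertex 1 (distance=3)
  Visit vertex 5 (distance=3)
  Visit vertex 2 (distance=5)
  Visit vertex 4 (distance=5)

Step 3: Shortest path: 6 -> 3 -> 7 -> 4
Total weight: 1 + 1 + 3 = 5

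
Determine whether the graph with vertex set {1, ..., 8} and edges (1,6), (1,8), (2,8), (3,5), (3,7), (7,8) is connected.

Step 1: Build adjacency list from edges:
  1: 6, 8
  2: 8
  3: 5, 7
  4: (none)
  5: 3
  6: 1
  7: 3, 8
  8: 1, 2, 7

Step 2: Run BFS/DFS from vertex 1:
  Visited: {1, 6, 8, 2, 7, 3, 5}
  Reached 7 of 8 vertices

Step 3: Only 7 of 8 vertices reached. Graph is disconnected.
Connected components: {1, 2, 3, 5, 6, 7, 8}, {4}
Answer: No, the graph is not connected (2 components).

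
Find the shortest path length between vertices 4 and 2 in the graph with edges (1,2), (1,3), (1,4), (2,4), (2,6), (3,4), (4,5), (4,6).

Step 1: Build adjacency list:
  1: 2, 3, 4
  2: 1, 4, 6
  3: 1, 4
  4: 1, 2, 3, 5, 6
  5: 4
  6: 2, 4

Step 2: BFS from vertex 4 to find shortest path to 2:
  vertex 1 reached at distance 1
  vertex 2 reached at distance 1

Step 3: Shortest path: 4 -> 2
Path length: 1 edge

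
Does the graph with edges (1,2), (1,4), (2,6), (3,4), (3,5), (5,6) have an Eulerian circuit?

Step 1: Find the degree of each vertex:
  deg(1) = 2
  deg(2) = 2
  deg(3) = 2
  deg(4) = 2
  deg(5) = 2
  deg(6) = 2

Step 2: Count vertices with odd degree:
  All vertices have even degree (0 odd-degree vertices)

Step 3: Apply Euler's theorem:
  - Eulerian circuit exists iff graph is connected and all vertices have even degree
  - Eulerian path exists iff graph is connected and has 0 or 2 odd-degree vertices

Graph is connected with 0 odd-degree vertices.
Both Eulerian circuit and Eulerian path exist.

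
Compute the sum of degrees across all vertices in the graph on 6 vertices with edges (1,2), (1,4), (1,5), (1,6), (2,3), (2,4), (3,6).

Step 1: Count edges incident to each vertex:
  deg(1) = 4 (neighbors: 2, 4, 5, 6)
  deg(2) = 3 (neighbors: 1, 3, 4)
  deg(3) = 2 (neighbors: 2, 6)
  deg(4) = 2 (neighbors: 1, 2)
  deg(5) = 1 (neighbors: 1)
  deg(6) = 2 (neighbors: 1, 3)

Step 2: Sum all degrees:
  4 + 3 + 2 + 2 + 1 + 2 = 14

Verification: sum of degrees = 2 * |E| = 2 * 7 = 14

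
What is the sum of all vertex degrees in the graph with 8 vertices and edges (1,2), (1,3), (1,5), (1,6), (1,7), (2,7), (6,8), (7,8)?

Step 1: Count edges incident to each vertex:
  deg(1) = 5 (neighbors: 2, 3, 5, 6, 7)
  deg(2) = 2 (neighbors: 1, 7)
  deg(3) = 1 (neighbors: 1)
  deg(4) = 0 (neighbors: none)
  deg(5) = 1 (neighbors: 1)
  deg(6) = 2 (neighbors: 1, 8)
  deg(7) = 3 (neighbors: 1, 2, 8)
  deg(8) = 2 (neighbors: 6, 7)

Step 2: Sum all degrees:
  5 + 2 + 1 + 0 + 1 + 2 + 3 + 2 = 16

Verification: sum of degrees = 2 * |E| = 2 * 8 = 16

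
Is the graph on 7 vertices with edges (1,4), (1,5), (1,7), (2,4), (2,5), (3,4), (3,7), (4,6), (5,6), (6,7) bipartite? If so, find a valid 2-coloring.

Step 1: Attempt 2-coloring using BFS:
  Start at vertex 1, assign color 0
  Color vertex 4 with color 1 (neighbor of 1)
  Color vertex 5 with color 1 (neighbor of 1)
  Color vertex 7 with color 1 (neighbor of 1)
  Color vertex 2 with color 0 (neighbor of 4)
  Color vertex 3 with color 0 (neighbor of 4)
  Color vertex 6 with color 0 (neighbor of 4)

Step 2: 2-coloring succeeded. No conflicts found.
  Set A (color 0): {1, 2, 3, 6}
  Set B (color 1): {4, 5, 7}

The graph is bipartite with partition {1, 2, 3, 6}, {4, 5, 7}.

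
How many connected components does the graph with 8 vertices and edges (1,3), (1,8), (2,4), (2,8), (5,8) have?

Step 1: Build adjacency list from edges:
  1: 3, 8
  2: 4, 8
  3: 1
  4: 2
  5: 8
  6: (none)
  7: (none)
  8: 1, 2, 5

Step 2: Run BFS/DFS from vertex 1:
  Visited: {1, 3, 8, 2, 5, 4}
  Reached 6 of 8 vertices

Step 3: Only 6 of 8 vertices reached. Graph is disconnected.
Connected components: {1, 2, 3, 4, 5, 8}, {6}, {7}
Number of connected components: 3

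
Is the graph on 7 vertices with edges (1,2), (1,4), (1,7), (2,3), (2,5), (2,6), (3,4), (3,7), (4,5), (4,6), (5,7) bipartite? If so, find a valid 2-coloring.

Step 1: Attempt 2-coloring using BFS:
  Start at vertex 1, assign color 0
  Color vertex 2 with color 1 (neighbor of 1)
  Color vertex 4 with color 1 (neighbor of 1)
  Color vertex 7 with color 1 (neighbor of 1)
  Color vertex 3 with color 0 (neighbor of 2)
  Color vertex 5 with color 0 (neighbor of 2)
  Color vertex 6 with color 0 (neighbor of 2)

Step 2: 2-coloring succeeded. No conflicts found.
  Set A (color 0): {1, 3, 5, 6}
  Set B (color 1): {2, 4, 7}

The graph is bipartite with partition {1, 3, 5, 6}, {2, 4, 7}.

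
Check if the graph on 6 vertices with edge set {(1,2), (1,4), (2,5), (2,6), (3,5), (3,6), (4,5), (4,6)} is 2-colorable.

Step 1: Attempt 2-coloring using BFS:
  Start at vertex 1, assign color 0
  Color vertex 2 with color 1 (neighbor of 1)
  Color vertex 4 with color 1 (neighbor of 1)
  Color vertex 5 with color 0 (neighbor of 2)
  Color vertex 6 with color 0 (neighbor of 2)
  Color vertex 3 with color 1 (neighbor of 5)

Step 2: 2-coloring succeeded. No conflicts found.
  Set A (color 0): {1, 5, 6}
  Set B (color 1): {2, 3, 4}

The graph is bipartite with partition {1, 5, 6}, {2, 3, 4}.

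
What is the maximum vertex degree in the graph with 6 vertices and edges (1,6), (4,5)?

Step 1: Count edges incident to each vertex:
  deg(1) = 1 (neighbors: 6)
  deg(2) = 0 (neighbors: none)
  deg(3) = 0 (neighbors: none)
  deg(4) = 1 (neighbors: 5)
  deg(5) = 1 (neighbors: 4)
  deg(6) = 1 (neighbors: 1)

Step 2: Find maximum:
  max(1, 0, 0, 1, 1, 1) = 1 (vertex 1)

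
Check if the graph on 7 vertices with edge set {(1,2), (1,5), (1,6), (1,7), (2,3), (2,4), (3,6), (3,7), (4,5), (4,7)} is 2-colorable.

Step 1: Attempt 2-coloring using BFS:
  Start at vertex 1, assign color 0
  Color vertex 2 with color 1 (neighbor of 1)
  Color vertex 5 with color 1 (neighbor of 1)
  Color vertex 6 with color 1 (neighbor of 1)
  Color vertex 7 with color 1 (neighbor of 1)
  Color vertex 3 with color 0 (neighbor of 2)
  Color vertex 4 with color 0 (neighbor of 2)

Step 2: 2-coloring succeeded. No conflicts found.
  Set A (color 0): {1, 3, 4}
  Set B (color 1): {2, 5, 6, 7}

The graph is bipartite with partition {1, 3, 4}, {2, 5, 6, 7}.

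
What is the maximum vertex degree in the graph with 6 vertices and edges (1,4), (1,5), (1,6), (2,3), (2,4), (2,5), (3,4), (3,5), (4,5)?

Step 1: Count edges incident to each vertex:
  deg(1) = 3 (neighbors: 4, 5, 6)
  deg(2) = 3 (neighbors: 3, 4, 5)
  deg(3) = 3 (neighbors: 2, 4, 5)
  deg(4) = 4 (neighbors: 1, 2, 3, 5)
  deg(5) = 4 (neighbors: 1, 2, 3, 4)
  deg(6) = 1 (neighbors: 1)

Step 2: Find maximum:
  max(3, 3, 3, 4, 4, 1) = 4 (vertex 4)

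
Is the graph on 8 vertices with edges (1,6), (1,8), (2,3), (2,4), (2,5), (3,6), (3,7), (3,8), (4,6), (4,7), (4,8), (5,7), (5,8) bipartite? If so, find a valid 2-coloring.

Step 1: Attempt 2-coloring using BFS:
  Start at vertex 1, assign color 0
  Color vertex 6 with color 1 (neighbor of 1)
  Color vertex 8 with color 1 (neighbor of 1)
  Color vertex 3 with color 0 (neighbor of 6)
  Color vertex 4 with color 0 (neighbor of 6)
  Color vertex 5 with color 0 (neighbor of 8)
  Color vertex 2 with color 1 (neighbor of 3)
  Color vertex 7 with color 1 (neighbor of 3)

Step 2: 2-coloring succeeded. No conflicts found.
  Set A (color 0): {1, 3, 4, 5}
  Set B (color 1): {2, 6, 7, 8}

The graph is bipartite with partition {1, 3, 4, 5}, {2, 6, 7, 8}.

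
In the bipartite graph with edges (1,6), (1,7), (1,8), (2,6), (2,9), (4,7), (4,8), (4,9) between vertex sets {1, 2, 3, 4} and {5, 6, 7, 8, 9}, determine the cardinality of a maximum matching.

Step 1: List the neighbors of each left vertex:
  1: 6, 7, 8
  2: 6, 9
  3: (none)
  4: 7, 8, 9

Step 2: Greedily match left vertices, then look for augmenting paths:
  Match 1 -- 6
  Match 2 -- 9
  Match 4 -- 7
  No augmenting path remains.

Step 3: Verify this is maximum:
  Matching has size 3. The vertex set {1, 2, 4} covers every edge and has size 3; any matching has at most one edge per cover vertex, so 3 is maximum (König's theorem).

Maximum matching: {(1,6), (2,9), (4,7)}
Size: 3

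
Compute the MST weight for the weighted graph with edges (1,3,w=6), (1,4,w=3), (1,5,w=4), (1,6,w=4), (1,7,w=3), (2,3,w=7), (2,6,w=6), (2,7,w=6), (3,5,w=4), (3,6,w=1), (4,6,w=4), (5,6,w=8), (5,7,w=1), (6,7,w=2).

Apply Kruskal's algorithm (sort edges by weight, add if no cycle):

Sorted edges by weight:
  (3,6) w=1
  (5,7) w=1
  (6,7) w=2
  (1,4) w=3
  (1,7) w=3
  (1,6) w=4
  (1,5) w=4
  (3,5) w=4
  (4,6) w=4
  (1,3) w=6
  (2,7) w=6
  (2,6) w=6
  (2,3) w=7
  (5,6) w=8

Add edge (3,6) w=1 -- no cycle. Running total: 1
Add edge (5,7) w=1 -- no cycle. Running total: 2
Add edge (6,7) w=2 -- no cycle. Running total: 4
Add edge (1,4) w=3 -- no cycle. Running total: 7
Add edge (1,7) w=3 -- no cycle. Running total: 10
Skip edge (1,6) w=4 -- would create cycle
Skip edge (1,5) w=4 -- would create cycle
Skip edge (3,5) w=4 -- would create cycle
Skip edge (4,6) w=4 -- would create cycle
Skip edge (1,3) w=6 -- would create cycle
Add edge (2,7) w=6 -- no cycle. Running total: 16

MST edges: (3,6,w=1), (5,7,w=1), (6,7,w=2), (1,4,w=3), (1,7,w=3), (2,7,w=6)
Total MST weight: 1 + 1 + 2 + 3 + 3 + 6 = 16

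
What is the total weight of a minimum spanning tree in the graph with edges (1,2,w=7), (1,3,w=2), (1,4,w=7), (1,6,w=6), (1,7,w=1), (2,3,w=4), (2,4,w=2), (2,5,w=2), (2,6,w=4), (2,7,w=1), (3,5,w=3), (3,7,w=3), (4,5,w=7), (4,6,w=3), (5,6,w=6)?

Apply Kruskal's algorithm (sort edges by weight, add if no cycle):

Sorted edges by weight:
  (1,7) w=1
  (2,7) w=1
  (1,3) w=2
  (2,5) w=2
  (2,4) w=2
  (3,5) w=3
  (3,7) w=3
  (4,6) w=3
  (2,3) w=4
  (2,6) w=4
  (1,6) w=6
  (5,6) w=6
  (1,4) w=7
  (1,2) w=7
  (4,5) w=7

Add edge (1,7) w=1 -- no cycle. Running total: 1
Add edge (2,7) w=1 -- no cycle. Running total: 2
Add edge (1,3) w=2 -- no cycle. Running total: 4
Add edge (2,5) w=2 -- no cycle. Running total: 6
Add edge (2,4) w=2 -- no cycle. Running total: 8
Skip edge (3,5) w=3 -- would create cycle
Skip edge (3,7) w=3 -- would create cycle
Add edge (4,6) w=3 -- no cycle. Running total: 11

MST edges: (1,7,w=1), (2,7,w=1), (1,3,w=2), (2,5,w=2), (2,4,w=2), (4,6,w=3)
Total MST weight: 1 + 1 + 2 + 2 + 2 + 3 = 11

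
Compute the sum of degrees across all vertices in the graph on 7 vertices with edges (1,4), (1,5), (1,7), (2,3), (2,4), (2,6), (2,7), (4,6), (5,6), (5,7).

Step 1: Count edges incident to each vertex:
  deg(1) = 3 (neighbors: 4, 5, 7)
  deg(2) = 4 (neighbors: 3, 4, 6, 7)
  deg(3) = 1 (neighbors: 2)
  deg(4) = 3 (neighbors: 1, 2, 6)
  deg(5) = 3 (neighbors: 1, 6, 7)
  deg(6) = 3 (neighbors: 2, 4, 5)
  deg(7) = 3 (neighbors: 1, 2, 5)

Step 2: Sum all degrees:
  3 + 4 + 1 + 3 + 3 + 3 + 3 = 20

Verification: sum of degrees = 2 * |E| = 2 * 10 = 20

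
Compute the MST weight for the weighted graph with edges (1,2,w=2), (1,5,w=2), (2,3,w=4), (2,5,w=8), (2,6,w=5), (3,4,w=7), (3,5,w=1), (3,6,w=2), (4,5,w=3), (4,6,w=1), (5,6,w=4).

Apply Kruskal's algorithm (sort edges by weight, add if no cycle):

Sorted edges by weight:
  (3,5) w=1
  (4,6) w=1
  (1,2) w=2
  (1,5) w=2
  (3,6) w=2
  (4,5) w=3
  (2,3) w=4
  (5,6) w=4
  (2,6) w=5
  (3,4) w=7
  (2,5) w=8

Add edge (3,5) w=1 -- no cycle. Running total: 1
Add edge (4,6) w=1 -- no cycle. Running total: 2
Add edge (1,2) w=2 -- no cycle. Running total: 4
Add edge (1,5) w=2 -- no cycle. Running total: 6
Add edge (3,6) w=2 -- no cycle. Running total: 8

MST edges: (3,5,w=1), (4,6,w=1), (1,2,w=2), (1,5,w=2), (3,6,w=2)
Total MST weight: 1 + 1 + 2 + 2 + 2 = 8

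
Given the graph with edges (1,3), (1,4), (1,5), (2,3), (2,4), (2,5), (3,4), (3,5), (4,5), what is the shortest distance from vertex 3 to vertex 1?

Step 1: Build adjacency list:
  1: 3, 4, 5
  2: 3, 4, 5
  3: 1, 2, 4, 5
  4: 1, 2, 3, 5
  5: 1, 2, 3, 4

Step 2: BFS from vertex 3 to find shortest path to 1:
  vertex 1 reached at distance 1

Step 3: Shortest path: 3 -> 1
Path length: 1 edge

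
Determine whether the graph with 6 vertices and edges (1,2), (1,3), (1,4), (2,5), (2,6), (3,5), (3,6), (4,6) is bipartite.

Step 1: Attempt 2-coloring using BFS:
  Start at vertex 1, assign color 0
  Color vertex 2 with color 1 (neighbor of 1)
  Color vertex 3 with color 1 (neighbor of 1)
  Color vertex 4 with color 1 (neighbor of 1)
  Color vertex 5 with color 0 (neighbor of 2)
  Color vertex 6 with color 0 (neighbor of 2)

Step 2: 2-coloring succeeded. No conflicts found.
  Set A (color 0): {1, 5, 6}
  Set B (color 1): {2, 3, 4}

The graph is bipartite with partition {1, 5, 6}, {2, 3, 4}.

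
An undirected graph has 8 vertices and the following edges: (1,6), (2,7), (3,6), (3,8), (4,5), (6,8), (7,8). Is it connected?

Step 1: Build adjacency list from edges:
  1: 6
  2: 7
  3: 6, 8
  4: 5
  5: 4
  6: 1, 3, 8
  7: 2, 8
  8: 3, 6, 7

Step 2: Run BFS/DFS from vertex 1:
  Visited: {1, 6, 3, 8, 7, 2}
  Reached 6 of 8 vertices

Step 3: Only 6 of 8 vertices reached. Graph is disconnected.
Connected components: {1, 2, 3, 6, 7, 8}, {4, 5}
Answer: No, the graph is not connected (2 components).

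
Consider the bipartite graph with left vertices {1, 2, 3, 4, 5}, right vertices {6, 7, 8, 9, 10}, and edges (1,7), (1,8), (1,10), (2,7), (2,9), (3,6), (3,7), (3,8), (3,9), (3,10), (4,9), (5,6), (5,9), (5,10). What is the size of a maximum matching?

Step 1: List the neighbors of each left vertex:
  1: 7, 8, 10
  2: 7, 9
  3: 6, 7, 8, 9, 10
  4: 9
  5: 6, 9, 10

Step 2: Greedily match left vertices, then look for augmenting paths:
  Match 1 -- 8
  Match 2 -- 7
  Match 3 -- 6
  Match 4 -- 9
  Match 5 -- 10
  No augmenting path remains.

Step 3: Verify this is maximum:
  Matching size 5 = min(|L|, |R|) = min(5, 5), which is an upper bound, so this matching is maximum.

Maximum matching: {(1,8), (2,7), (3,6), (4,9), (5,10)}
Size: 5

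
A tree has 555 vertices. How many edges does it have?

A tree on n vertices always has exactly n - 1 edges.
For n = 555: edges = 555 - 1 = 554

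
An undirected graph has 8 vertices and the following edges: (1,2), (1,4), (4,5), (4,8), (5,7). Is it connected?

Step 1: Build adjacency list from edges:
  1: 2, 4
  2: 1
  3: (none)
  4: 1, 5, 8
  5: 4, 7
  6: (none)
  7: 5
  8: 4

Step 2: Run BFS/DFS from vertex 1:
  Visited: {1, 2, 4, 5, 8, 7}
  Reached 6 of 8 vertices

Step 3: Only 6 of 8 vertices reached. Graph is disconnected.
Connected components: {1, 2, 4, 5, 7, 8}, {3}, {6}
Answer: No, the graph is not connected (3 components).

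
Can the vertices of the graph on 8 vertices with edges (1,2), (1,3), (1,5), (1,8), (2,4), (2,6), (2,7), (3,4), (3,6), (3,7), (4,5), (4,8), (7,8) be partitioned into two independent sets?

Step 1: Attempt 2-coloring using BFS:
  Start at vertex 1, assign color 0
  Color vertex 2 with color 1 (neighbor of 1)
  Color vertex 3 with color 1 (neighbor of 1)
  Color vertex 5 with color 1 (neighbor of 1)
  Color vertex 8 with color 1 (neighbor of 1)
  Color vertex 4 with color 0 (neighbor of 2)
  Color vertex 6 with color 0 (neighbor of 2)
  Color vertex 7 with color 0 (neighbor of 2)

Step 2: 2-coloring succeeded. No conflicts found.
  Set A (color 0): {1, 4, 6, 7}
  Set B (color 1): {2, 3, 5, 8}

The graph is bipartite with partition {1, 4, 6, 7}, {2, 3, 5, 8}.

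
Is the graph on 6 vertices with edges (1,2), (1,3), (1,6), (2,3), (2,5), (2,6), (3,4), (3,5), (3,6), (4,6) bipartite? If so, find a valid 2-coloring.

Step 1: Attempt 2-coloring using BFS:
  Start at vertex 1, assign color 0
  Color vertex 2 with color 1 (neighbor of 1)
  Color vertex 3 with color 1 (neighbor of 1)
  Color vertex 6 with color 1 (neighbor of 1)

Step 2: Conflict found! Vertices 2 and 3 are adjacent but have the same color.
This means the graph contains an odd cycle.

The graph is NOT bipartite.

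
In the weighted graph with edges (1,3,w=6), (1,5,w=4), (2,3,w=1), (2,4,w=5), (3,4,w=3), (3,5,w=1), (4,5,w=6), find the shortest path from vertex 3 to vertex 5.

Step 1: Build adjacency list with weights:
  1: 3(w=6), 5(w=4)
  2: 3(w=1), 4(w=5)
  3: 1(w=6), 2(w=1), 4(w=3), 5(w=1)
  4: 2(w=5), 3(w=3), 5(w=6)
  5: 1(w=4), 3(w=1), 4(w=6)

Step 2: Apply Dijkstra's algorithm from vertex 3:
  Visit vertex 3 (distance=0)
    Update dist[1] = 6
    Update dist[2] = 1
    Update dist[4] = 3
    Update dist[5] = 1
  Visit vertex 2 (distance=1)
  Visit vertex 5 (distance=1)
    Update dist[1] = 5

Step 3: Shortest path: 3 -> 5
Total weight: 1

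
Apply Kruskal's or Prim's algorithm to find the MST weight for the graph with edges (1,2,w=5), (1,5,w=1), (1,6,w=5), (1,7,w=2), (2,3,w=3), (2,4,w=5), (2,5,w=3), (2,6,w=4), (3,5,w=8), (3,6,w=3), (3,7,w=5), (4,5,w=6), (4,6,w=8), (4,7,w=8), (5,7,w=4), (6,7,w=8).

Apply Kruskal's algorithm (sort edges by weight, add if no cycle):

Sorted edges by weight:
  (1,5) w=1
  (1,7) w=2
  (2,5) w=3
  (2,3) w=3
  (3,6) w=3
  (2,6) w=4
  (5,7) w=4
  (1,6) w=5
  (1,2) w=5
  (2,4) w=5
  (3,7) w=5
  (4,5) w=6
  (3,5) w=8
  (4,7) w=8
  (4,6) w=8
  (6,7) w=8

Add edge (1,5) w=1 -- no cycle. Running total: 1
Add edge (1,7) w=2 -- no cycle. Running total: 3
Add edge (2,5) w=3 -- no cycle. Running total: 6
Add edge (2,3) w=3 -- no cycle. Running total: 9
Add edge (3,6) w=3 -- no cycle. Running total: 12
Skip edge (2,6) w=4 -- would create cycle
Skip edge (5,7) w=4 -- would create cycle
Skip edge (1,6) w=5 -- would create cycle
Skip edge (1,2) w=5 -- would create cycle
Add edge (2,4) w=5 -- no cycle. Running total: 17

MST edges: (1,5,w=1), (1,7,w=2), (2,5,w=3), (2,3,w=3), (3,6,w=3), (2,4,w=5)
Total MST weight: 1 + 2 + 3 + 3 + 3 + 5 = 17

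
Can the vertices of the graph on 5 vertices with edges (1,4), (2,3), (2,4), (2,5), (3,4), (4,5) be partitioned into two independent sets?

Step 1: Attempt 2-coloring using BFS:
  Start at vertex 1, assign color 0
  Color vertex 4 with color 1 (neighbor of 1)
  Color vertex 2 with color 0 (neighbor of 4)
  Color vertex 3 with color 0 (neighbor of 4)
  Color vertex 5 with color 0 (neighbor of 4)

Step 2: Conflict found! Vertices 2 and 3 are adjacent but have the same color.
This means the graph contains an odd cycle.

The graph is NOT bipartite.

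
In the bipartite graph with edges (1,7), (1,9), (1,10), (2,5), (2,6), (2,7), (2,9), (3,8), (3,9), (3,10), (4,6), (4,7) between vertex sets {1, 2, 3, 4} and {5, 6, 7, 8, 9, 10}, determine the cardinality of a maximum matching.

Step 1: List the neighbors of each left vertex:
  1: 7, 9, 10
  2: 5, 6, 7, 9
  3: 8, 9, 10
  4: 6, 7

Step 2: Greedily match left vertices, then look for augmenting paths:
  Match 1 -- 7
  Match 2 -- 5
  Match 3 -- 8
  Match 4 -- 6
  No augmenting path remains.

Step 3: Verify this is maximum:
  Matching size 4 = min(|L|, |R|) = min(4, 6), which is an upper bound, so this matching is maximum.

Maximum matching: {(1,7), (2,5), (3,8), (4,6)}
Size: 4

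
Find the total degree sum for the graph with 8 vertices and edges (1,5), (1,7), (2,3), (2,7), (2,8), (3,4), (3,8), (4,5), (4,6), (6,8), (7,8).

Step 1: Count edges incident to each vertex:
  deg(1) = 2 (neighbors: 5, 7)
  deg(2) = 3 (neighbors: 3, 7, 8)
  deg(3) = 3 (neighbors: 2, 4, 8)
  deg(4) = 3 (neighbors: 3, 5, 6)
  deg(5) = 2 (neighbors: 1, 4)
  deg(6) = 2 (neighbors: 4, 8)
  deg(7) = 3 (neighbors: 1, 2, 8)
  deg(8) = 4 (neighbors: 2, 3, 6, 7)

Step 2: Sum all degrees:
  2 + 3 + 3 + 3 + 2 + 2 + 3 + 4 = 22

Verification: sum of degrees = 2 * |E| = 2 * 11 = 22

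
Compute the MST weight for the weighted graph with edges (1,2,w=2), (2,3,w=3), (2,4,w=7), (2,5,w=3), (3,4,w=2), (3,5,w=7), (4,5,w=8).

Apply Kruskal's algorithm (sort edges by weight, add if no cycle):

Sorted edges by weight:
  (1,2) w=2
  (3,4) w=2
  (2,3) w=3
  (2,5) w=3
  (2,4) w=7
  (3,5) w=7
  (4,5) w=8

Add edge (1,2) w=2 -- no cycle. Running total: 2
Add edge (3,4) w=2 -- no cycle. Running total: 4
Add edge (2,3) w=3 -- no cycle. Running total: 7
Add edge (2,5) w=3 -- no cycle. Running total: 10

MST edges: (1,2,w=2), (3,4,w=2), (2,3,w=3), (2,5,w=3)
Total MST weight: 2 + 2 + 3 + 3 = 10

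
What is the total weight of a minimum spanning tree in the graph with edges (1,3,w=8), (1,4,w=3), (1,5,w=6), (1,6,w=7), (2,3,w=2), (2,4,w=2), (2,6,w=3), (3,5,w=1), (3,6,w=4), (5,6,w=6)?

Apply Kruskal's algorithm (sort edges by weight, add if no cycle):

Sorted edges by weight:
  (3,5) w=1
  (2,4) w=2
  (2,3) w=2
  (1,4) w=3
  (2,6) w=3
  (3,6) w=4
  (1,5) w=6
  (5,6) w=6
  (1,6) w=7
  (1,3) w=8

Add edge (3,5) w=1 -- no cycle. Running total: 1
Add edge (2,4) w=2 -- no cycle. Running total: 3
Add edge (2,3) w=2 -- no cycle. Running total: 5
Add edge (1,4) w=3 -- no cycle. Running total: 8
Add edge (2,6) w=3 -- no cycle. Running total: 11

MST edges: (3,5,w=1), (2,4,w=2), (2,3,w=2), (1,4,w=3), (2,6,w=3)
Total MST weight: 1 + 2 + 2 + 3 + 3 = 11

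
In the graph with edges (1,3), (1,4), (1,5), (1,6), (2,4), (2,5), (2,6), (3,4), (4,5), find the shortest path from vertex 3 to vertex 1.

Step 1: Build adjacency list:
  1: 3, 4, 5, 6
  2: 4, 5, 6
  3: 1, 4
  4: 1, 2, 3, 5
  5: 1, 2, 4
  6: 1, 2

Step 2: BFS from vertex 3 to find shortest path to 1:
  vertex 1 reached at distance 1

Step 3: Shortest path: 3 -> 1
Path length: 1 edge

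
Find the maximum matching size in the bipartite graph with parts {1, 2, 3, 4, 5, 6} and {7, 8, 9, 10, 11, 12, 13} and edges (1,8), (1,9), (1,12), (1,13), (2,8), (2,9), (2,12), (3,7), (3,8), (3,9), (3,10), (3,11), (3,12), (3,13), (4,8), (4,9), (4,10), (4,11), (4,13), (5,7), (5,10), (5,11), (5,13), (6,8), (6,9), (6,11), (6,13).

Step 1: List the neighbors of each left vertex:
  1: 8, 9, 12, 13
  2: 8, 9, 12
  3: 7, 8, 9, 10, 11, 12, 13
  4: 8, 9, 10, 11, 13
  5: 7, 10, 11, 13
  6: 8, 9, 11, 13

Step 2: Greedily match left vertices, then look for augmenting paths:
  Match 1 -- 8
  Match 2 -- 9
  Match 3 -- 7
  Match 4 -- 10
  Match 5 -- 11
  Match 6 -- 13
  No augmenting path remains.

Step 3: Verify this is maximum:
  Matching size 6 = min(|L|, |R|) = min(6, 7), which is an upper bound, so this matching is maximum.

Maximum matching: {(1,8), (2,9), (3,7), (4,10), (5,11), (6,13)}
Size: 6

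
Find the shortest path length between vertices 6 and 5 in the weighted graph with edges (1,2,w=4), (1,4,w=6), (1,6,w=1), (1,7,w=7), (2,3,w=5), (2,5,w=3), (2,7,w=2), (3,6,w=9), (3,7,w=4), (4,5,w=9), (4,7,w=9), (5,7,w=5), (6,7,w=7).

Step 1: Build adjacency list with weights:
  1: 2(w=4), 4(w=6), 6(w=1), 7(w=7)
  2: 1(w=4), 3(w=5), 5(w=3), 7(w=2)
  3: 2(w=5), 6(w=9), 7(w=4)
  4: 1(w=6), 5(w=9), 7(w=9)
  5: 2(w=3), 4(w=9), 7(w=5)
  6: 1(w=1), 3(w=9), 7(w=7)
  7: 1(w=7), 2(w=2), 3(w=4), 4(w=9), 5(w=5), 6(w=7)

Step 2: Apply Dijkstra's algorithm from vertex 6:
  Visit vertex 6 (distance=0)
    Update dist[1] = 1
    Update dist[3] = 9
    Update dist[7] = 7
  Visit vertex 1 (distance=1)
    Update dist[2] = 5
    Update dist[4] = 7
  Visit vertex 2 (distance=5)
    Update dist[5] = 8
  Visit vertex 4 (distance=7)
  Visit vertex 7 (distance=7)
  Visit vertex 5 (distance=8)

Step 3: Shortest path: 6 -> 1 -> 2 -> 5
Total weight: 1 + 4 + 3 = 8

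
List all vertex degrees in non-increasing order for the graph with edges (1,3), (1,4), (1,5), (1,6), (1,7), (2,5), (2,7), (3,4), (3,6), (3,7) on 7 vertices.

Step 1: Count edges incident to each vertex:
  deg(1) = 5 (neighbors: 3, 4, 5, 6, 7)
  deg(2) = 2 (neighbors: 5, 7)
  deg(3) = 4 (neighbors: 1, 4, 6, 7)
  deg(4) = 2 (neighbors: 1, 3)
  deg(5) = 2 (neighbors: 1, 2)
  deg(6) = 2 (neighbors: 1, 3)
  deg(7) = 3 (neighbors: 1, 2, 3)

Step 2: Sort degrees in non-increasing order:
  Degrees: [5, 2, 4, 2, 2, 2, 3] -> sorted: [5, 4, 3, 2, 2, 2, 2]

Degree sequence: [5, 4, 3, 2, 2, 2, 2]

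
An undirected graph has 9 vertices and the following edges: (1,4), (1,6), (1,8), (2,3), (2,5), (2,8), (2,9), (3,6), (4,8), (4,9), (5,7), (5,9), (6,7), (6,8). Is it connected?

Step 1: Build adjacency list from edges:
  1: 4, 6, 8
  2: 3, 5, 8, 9
  3: 2, 6
  4: 1, 8, 9
  5: 2, 7, 9
  6: 1, 3, 7, 8
  7: 5, 6
  8: 1, 2, 4, 6
  9: 2, 4, 5

Step 2: Run BFS/DFS from vertex 1:
  Visited: {1, 4, 6, 8, 9, 3, 7, 2, 5}
  Reached 9 of 9 vertices

Step 3: All 9 vertices reached from vertex 1, so the graph is connected.
Answer: Yes, the graph is connected.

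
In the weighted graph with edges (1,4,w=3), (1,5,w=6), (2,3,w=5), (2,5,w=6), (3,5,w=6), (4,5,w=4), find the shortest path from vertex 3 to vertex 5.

Step 1: Build adjacency list with weights:
  1: 4(w=3), 5(w=6)
  2: 3(w=5), 5(w=6)
  3: 2(w=5), 5(w=6)
  4: 1(w=3), 5(w=4)
  5: 1(w=6), 2(w=6), 3(w=6), 4(w=4)

Step 2: Apply Dijkstra's algorithm from vertex 3:
  Visit vertex 3 (distance=0)
    Update dist[2] = 5
    Update dist[5] = 6
  Visit vertex 2 (distance=5)
  Visit vertex 5 (distance=6)
    Update dist[1] = 12
    Update dist[4] = 10

Step 3: Shortest path: 3 -> 5
Total weight: 6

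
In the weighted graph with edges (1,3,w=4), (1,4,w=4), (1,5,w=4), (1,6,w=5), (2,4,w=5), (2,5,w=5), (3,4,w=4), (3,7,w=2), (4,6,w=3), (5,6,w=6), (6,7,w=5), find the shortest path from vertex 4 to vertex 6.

Step 1: Build adjacency list with weights:
  1: 3(w=4), 4(w=4), 5(w=4), 6(w=5)
  2: 4(w=5), 5(w=5)
  3: 1(w=4), 4(w=4), 7(w=2)
  4: 1(w=4), 2(w=5), 3(w=4), 6(w=3)
  5: 1(w=4), 2(w=5), 6(w=6)
  6: 1(w=5), 4(w=3), 5(w=6), 7(w=5)
  7: 3(w=2), 6(w=5)

Step 2: Apply Dijkstra's algorithm from vertex 4:
  Visit vertex 4 (distance=0)
    Update dist[1] = 4
    Update dist[2] = 5
    Update dist[3] = 4
    Update dist[6] = 3
  Visit vertex 6 (distance=3)
    Update dist[5] = 9
    Update dist[7] = 8

Step 3: Shortest path: 4 -> 6
Total weight: 3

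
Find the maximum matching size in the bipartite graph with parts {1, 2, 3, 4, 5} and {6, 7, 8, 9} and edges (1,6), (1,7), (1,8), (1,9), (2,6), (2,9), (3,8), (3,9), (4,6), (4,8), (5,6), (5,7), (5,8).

Step 1: List the neighbors of each left vertex:
  1: 6, 7, 8, 9
  2: 6, 9
  3: 8, 9
  4: 6, 8
  5: 6, 7, 8

Step 2: Greedily match left vertices, then look for augmenting paths:
  Match 1 -- 6
  Match 2 -- 9
  Match 3 -- 8
  Match 5 -- 7
  No augmenting path remains.

Step 3: Verify this is maximum:
  Matching size 4 = min(|L|, |R|) = min(5, 4), which is an upper bound, so this matching is maximum.

Maximum matching: {(1,6), (2,9), (3,8), (5,7)}
Size: 4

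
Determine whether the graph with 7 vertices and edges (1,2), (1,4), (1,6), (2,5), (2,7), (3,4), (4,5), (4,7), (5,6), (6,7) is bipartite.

Step 1: Attempt 2-coloring using BFS:
  Start at vertex 1, assign color 0
  Color vertex 2 with color 1 (neighbor of 1)
  Color vertex 4 with color 1 (neighbor of 1)
  Color vertex 6 with color 1 (neighbor of 1)
  Color vertex 5 with color 0 (neighbor of 2)
  Color vertex 7 with color 0 (neighbor of 2)
  Color vertex 3 with color 0 (neighbor of 4)

Step 2: 2-coloring succeeded. No conflicts found.
  Set A (color 0): {1, 3, 5, 7}
  Set B (color 1): {2, 4, 6}

The graph is bipartite with partition {1, 3, 5, 7}, {2, 4, 6}.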